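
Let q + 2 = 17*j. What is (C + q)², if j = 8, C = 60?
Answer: 37636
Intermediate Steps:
q = 134 (q = -2 + 17*8 = -2 + 136 = 134)
(C + q)² = (60 + 134)² = 194² = 37636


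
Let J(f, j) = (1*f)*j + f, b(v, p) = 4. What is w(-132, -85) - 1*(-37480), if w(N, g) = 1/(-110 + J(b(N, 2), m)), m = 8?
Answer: 2773519/74 ≈ 37480.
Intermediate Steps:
J(f, j) = f + f*j (J(f, j) = f*j + f = f + f*j)
w(N, g) = -1/74 (w(N, g) = 1/(-110 + 4*(1 + 8)) = 1/(-110 + 4*9) = 1/(-110 + 36) = 1/(-74) = -1/74)
w(-132, -85) - 1*(-37480) = -1/74 - 1*(-37480) = -1/74 + 37480 = 2773519/74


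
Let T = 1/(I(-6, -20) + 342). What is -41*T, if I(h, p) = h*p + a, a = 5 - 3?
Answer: -41/464 ≈ -0.088362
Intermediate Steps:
a = 2
I(h, p) = 2 + h*p (I(h, p) = h*p + 2 = 2 + h*p)
T = 1/464 (T = 1/((2 - 6*(-20)) + 342) = 1/((2 + 120) + 342) = 1/(122 + 342) = 1/464 ≈ 0.0021552)
-41*T = -41*1/464 = -41/464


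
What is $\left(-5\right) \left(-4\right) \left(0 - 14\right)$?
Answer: $-280$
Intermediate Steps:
$\left(-5\right) \left(-4\right) \left(0 - 14\right) = 20 \left(-14\right) = -280$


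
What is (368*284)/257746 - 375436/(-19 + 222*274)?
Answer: -45205928524/7836638257 ≈ -5.7685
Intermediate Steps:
(368*284)/257746 - 375436/(-19 + 222*274) = 104512*(1/257746) - 375436/(-19 + 60828) = 52256/128873 - 375436/60809 = -45205928524/7836638257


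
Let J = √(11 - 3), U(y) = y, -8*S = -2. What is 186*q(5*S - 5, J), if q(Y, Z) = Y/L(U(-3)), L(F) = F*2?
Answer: 465/4 ≈ 116.25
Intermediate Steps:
S = ¼ (S = -⅛*(-2) = ¼ ≈ 0.25000)
J = 2*√2 (J = √8 = 2*√2 ≈ 2.8284)
L(F) = 2*F
q(Y, Z) = -Y/6 (q(Y, Z) = Y/((2*(-3))) = Y/(-6) = Y*(-⅙) = -Y/6)
186*q(5*S - 5, J) = 186*(-(5*(¼) - 5)/6) = 186*(-(5/4 - 5)/6) = 186*(-⅙*(-15/4)) = 186*(5/8) = 465/4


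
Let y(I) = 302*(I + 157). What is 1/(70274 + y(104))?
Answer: 1/149096 ≈ 6.7071e-6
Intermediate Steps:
y(I) = 47414 + 302*I (y(I) = 302*(157 + I) = 47414 + 302*I)
1/(70274 + y(104)) = 1/(70274 + (47414 + 302*104)) = 1/(70274 + (47414 + 31408)) = 1/(70274 + 78822) = 1/149096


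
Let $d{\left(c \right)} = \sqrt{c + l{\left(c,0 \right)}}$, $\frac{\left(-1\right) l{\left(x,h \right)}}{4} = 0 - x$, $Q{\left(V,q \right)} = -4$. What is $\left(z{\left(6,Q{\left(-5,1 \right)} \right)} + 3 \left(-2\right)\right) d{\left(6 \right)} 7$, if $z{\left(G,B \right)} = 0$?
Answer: $- 42 \sqrt{30} \approx -230.04$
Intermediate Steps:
$l{\left(x,h \right)} = 4 x$ ($l{\left(x,h \right)} = - 4 \left(0 - x\right) = - 4 \left(- x\right) = 4 x$)
$d{\left(c \right)} = \sqrt{5} \sqrt{c}$ ($d{\left(c \right)} = \sqrt{c + 4 c} = \sqrt{5 c} = \sqrt{5} \sqrt{c}$)
$\left(z{\left(6,Q{\left(-5,1 \right)} \right)} + 3 \left(-2\right)\right) d{\left(6 \right)} 7 = \left(0 + 3 \left(-2\right)\right) \sqrt{5} \sqrt{6} \cdot 7 = \left(0 - 6\right) \sqrt{30} \cdot 7 = - 6 \sqrt{30} \cdot 7 = - 42 \sqrt{30}$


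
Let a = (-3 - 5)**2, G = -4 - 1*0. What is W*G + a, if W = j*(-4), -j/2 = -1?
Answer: 96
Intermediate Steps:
j = 2 (j = -2*(-1) = 2)
G = -4 (G = -4 + 0 = -4)
a = 64 (a = (-8)**2 = 64)
W = -8 (W = 2*(-4) = -8)
W*G + a = -8*(-4) + 64 = 32 + 64 = 96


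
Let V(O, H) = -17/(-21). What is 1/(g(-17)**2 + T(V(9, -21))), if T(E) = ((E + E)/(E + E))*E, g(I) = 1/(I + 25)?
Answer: 1344/1109 ≈ 1.2119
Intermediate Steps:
V(O, H) = 17/21 (V(O, H) = -17*(-1/21) = 17/21)
g(I) = 1/(25 + I)
T(E) = E (T(E) = ((2*E)/((2*E)))*E = ((2*E)*(1/(2*E)))*E = 1*E = E)
1/(g(-17)**2 + T(V(9, -21))) = 1/((1/(25 - 17))**2 + 17/21) = 1/((1/8)**2 + 17/21) = 1/(1/64 + 17/21) = 1/(1109/1344) = 1344/1109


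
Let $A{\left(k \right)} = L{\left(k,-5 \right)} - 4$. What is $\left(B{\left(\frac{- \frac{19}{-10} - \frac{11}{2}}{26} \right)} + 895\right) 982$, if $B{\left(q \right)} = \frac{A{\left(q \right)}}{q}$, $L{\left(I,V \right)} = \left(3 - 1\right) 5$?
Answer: $\frac{2509010}{3} \approx 8.3634 \cdot 10^{5}$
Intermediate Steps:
$L{\left(I,V \right)} = 10$ ($L{\left(I,V \right)} = 2 \cdot 5 = 10$)
$A{\left(k \right)} = 6$ ($A{\left(k \right)} = 10 - 4 = 6$)
$B{\left(q \right)} = \frac{6}{q}$
$\left(B{\left(\frac{- \frac{19}{-10} - \frac{11}{2}}{26} \right)} + 895\right) 982 = \left(\frac{6}{\left(- \frac{19}{-10} - \frac{11}{2}\right) \frac{1}{26}} + 895\right) 982 = \left(\frac{6}{\left(\left(-19\right) \left(- \frac{1}{10}\right) - \frac{11}{2}\right) \frac{1}{26}} + 895\right) 982 = \left(\frac{6}{\left(\frac{19}{10} - \frac{11}{2}\right) \frac{1}{26}} + 895\right) 982 = \left(\frac{6}{\left(- \frac{18}{5}\right) \frac{1}{26}} + 895\right) 982 = \left(\frac{6}{- \frac{9}{65}} + 895\right) 982 = \left(6 \left(- \frac{65}{9}\right) + 895\right) 982 = \left(- \frac{130}{3} + 895\right) 982 = \frac{2555}{3} \cdot 982 = \frac{2509010}{3}$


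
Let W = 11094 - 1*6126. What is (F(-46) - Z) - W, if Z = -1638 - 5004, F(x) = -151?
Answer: 1523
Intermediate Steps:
Z = -6642
W = 4968 (W = 11094 - 6126 = 4968)
(F(-46) - Z) - W = (-151 - 1*(-6642)) - 1*4968 = (-151 + 6642) - 4968 = 6491 - 4968 = 1523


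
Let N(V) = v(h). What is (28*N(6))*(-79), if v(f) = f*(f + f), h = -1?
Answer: -4424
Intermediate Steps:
v(f) = 2*f**2 (v(f) = f*(2*f) = 2*f**2)
N(V) = 2 (N(V) = 2*(-1)**2 = 2*1 = 2)
(28*N(6))*(-79) = (28*2)*(-79) = 56*(-79) = -4424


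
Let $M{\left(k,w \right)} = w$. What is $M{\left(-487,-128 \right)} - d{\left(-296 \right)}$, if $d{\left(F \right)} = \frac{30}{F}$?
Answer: $- \frac{18929}{148} \approx -127.9$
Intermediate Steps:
$M{\left(-487,-128 \right)} - d{\left(-296 \right)} = -128 - \frac{30}{-296} = -128 - 30 \left(- \frac{1}{296}\right) = -128 - - \frac{15}{148} = -128 + \frac{15}{148} = - \frac{18929}{148}$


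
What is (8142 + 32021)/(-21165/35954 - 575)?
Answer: -1444020502/20694715 ≈ -69.777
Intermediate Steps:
(8142 + 32021)/(-21165/35954 - 575) = 40163/(-21165*1/35954 - 575) = 40163/(-21165/35954 - 575) = 40163/(-20694715/35954) = 40163*(-35954/20694715) = -1444020502/20694715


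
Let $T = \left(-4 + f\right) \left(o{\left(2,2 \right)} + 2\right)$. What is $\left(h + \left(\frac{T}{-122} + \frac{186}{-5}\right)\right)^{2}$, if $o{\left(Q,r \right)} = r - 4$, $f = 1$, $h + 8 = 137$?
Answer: $\frac{210681}{25} \approx 8427.2$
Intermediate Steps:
$h = 129$ ($h = -8 + 137 = 129$)
$o{\left(Q,r \right)} = -4 + r$
$T = 0$ ($T = \left(-4 + 1\right) \left(\left(-4 + 2\right) + 2\right) = - 3 \left(-2 + 2\right) = \left(-3\right) 0 = 0$)
$\left(h + \left(\frac{T}{-122} + \frac{186}{-5}\right)\right)^{2} = \left(129 + \left(\frac{0}{-122} + \frac{186}{-5}\right)\right)^{2} = \left(129 + \left(0 \left(- \frac{1}{122}\right) + 186 \left(- \frac{1}{5}\right)\right)\right)^{2} = \left(129 + \left(0 - \frac{186}{5}\right)\right)^{2} = \left(129 - \frac{186}{5}\right)^{2} = \left(\frac{459}{5}\right)^{2} = \frac{210681}{25}$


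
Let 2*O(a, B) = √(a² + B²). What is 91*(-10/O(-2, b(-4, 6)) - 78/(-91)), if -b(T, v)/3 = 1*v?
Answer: 78 - 455*√82/41 ≈ -22.493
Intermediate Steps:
b(T, v) = -3*v
O(a, B) = √(B² + a²)/2 (O(a, B) = √(a² + B²)/2 = √(B² + a²)/2)
91*(-10/O(-2, b(-4, 6)) - 78/(-91)) = 91*(-10*2/√((-3*6)² + (-2)²) - 78/(-91)) = 91*(-10*2/√((-18)² + 4) - 78*(-1/91)) = 91*(-10*2/√(324 + 4) + 6/7) = 91*(-10*√82/82 + 6/7) = 91*(-5*√82/41 + 6/7) = 91*(6/7 - 5*√82/41) = 78 - 455*√82/41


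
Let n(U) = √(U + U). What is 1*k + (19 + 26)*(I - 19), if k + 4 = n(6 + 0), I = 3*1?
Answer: -724 + 2*√3 ≈ -720.54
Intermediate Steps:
I = 3
n(U) = √2*√U (n(U) = √(2*U) = √2*√U)
k = -4 + 2*√3 (k = -4 + √2*√(6 + 0) = -4 + √2*√6 = -4 + 2*√3 ≈ -0.53590)
1*k + (19 + 26)*(I - 19) = 1*(-4 + 2*√3) + (19 + 26)*(3 - 19) = (-4 + 2*√3) + 45*(-16) = (-4 + 2*√3) - 720 = -724 + 2*√3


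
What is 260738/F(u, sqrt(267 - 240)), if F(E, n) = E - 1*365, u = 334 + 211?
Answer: 130369/90 ≈ 1448.5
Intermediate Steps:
u = 545
F(E, n) = -365 + E (F(E, n) = E - 365 = -365 + E)
260738/F(u, sqrt(267 - 240)) = 260738/(-365 + 545) = 260738/180 = 260738*(1/180) = 130369/90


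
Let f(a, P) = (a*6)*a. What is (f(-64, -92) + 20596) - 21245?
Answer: 23927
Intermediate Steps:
f(a, P) = 6*a**2 (f(a, P) = (6*a)*a = 6*a**2)
(f(-64, -92) + 20596) - 21245 = (6*(-64)**2 + 20596) - 21245 = (6*4096 + 20596) - 21245 = (24576 + 20596) - 21245 = 45172 - 21245 = 23927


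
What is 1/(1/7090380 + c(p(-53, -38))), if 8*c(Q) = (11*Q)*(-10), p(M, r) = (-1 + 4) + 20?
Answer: -3545190/1121166337 ≈ -0.0031621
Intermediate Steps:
p(M, r) = 23 (p(M, r) = 3 + 20 = 23)
c(Q) = -55*Q/4 (c(Q) = ((11*Q)*(-10))/8 = (-110*Q)/8 = -55*Q/4)
1/(1/7090380 + c(p(-53, -38))) = 1/(1/7090380 - 55/4*23) = 1/(1/7090380 - 1265/4) = 1/(-1121166337/3545190) = -3545190/1121166337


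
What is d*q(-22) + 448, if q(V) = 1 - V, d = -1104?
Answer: -24944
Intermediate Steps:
d*q(-22) + 448 = -1104*(1 - 1*(-22)) + 448 = -1104*(1 + 22) + 448 = -1104*23 + 448 = -25392 + 448 = -24944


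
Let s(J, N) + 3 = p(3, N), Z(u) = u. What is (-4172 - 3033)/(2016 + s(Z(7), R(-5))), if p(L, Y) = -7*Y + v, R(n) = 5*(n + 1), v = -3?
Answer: -1441/430 ≈ -3.3512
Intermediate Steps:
R(n) = 5 + 5*n (R(n) = 5*(1 + n) = 5 + 5*n)
p(L, Y) = -3 - 7*Y (p(L, Y) = -7*Y - 3 = -3 - 7*Y)
s(J, N) = -6 - 7*N (s(J, N) = -3 + (-3 - 7*N) = -6 - 7*N)
(-4172 - 3033)/(2016 + s(Z(7), R(-5))) = (-4172 - 3033)/(2016 + (-6 - 7*(5 + 5*(-5)))) = -7205/(2016 + (-6 - 7*(5 - 25))) = -7205/(2016 + (-6 - 7*(-20))) = -7205/(2016 + (-6 + 140)) = -7205/(2016 + 134) = -7205/2150 = -7205*1/2150 = -1441/430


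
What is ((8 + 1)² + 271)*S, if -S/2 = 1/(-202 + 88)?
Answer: 352/57 ≈ 6.1754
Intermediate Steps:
S = 1/57 (S = -2/(-202 + 88) = -2/(-114) = -2*(-1/114) = 1/57 ≈ 0.017544)
((8 + 1)² + 271)*S = ((8 + 1)² + 271)*(1/57) = (9² + 271)*(1/57) = (81 + 271)*(1/57) = 352*(1/57) = 352/57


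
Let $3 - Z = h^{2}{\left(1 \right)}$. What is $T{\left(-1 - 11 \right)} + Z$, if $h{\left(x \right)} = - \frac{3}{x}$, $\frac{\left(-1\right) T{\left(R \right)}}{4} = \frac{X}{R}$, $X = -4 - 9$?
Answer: $- \frac{31}{3} \approx -10.333$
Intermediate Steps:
$X = -13$
$T{\left(R \right)} = \frac{52}{R}$ ($T{\left(R \right)} = - 4 \left(- \frac{13}{R}\right) = \frac{52}{R}$)
$Z = -6$ ($Z = 3 - \left(- \frac{3}{1}\right)^{2} = 3 - \left(\left(-3\right) 1\right)^{2} = 3 - \left(-3\right)^{2} = 3 - 9 = -6$)
$T{\left(-1 - 11 \right)} + Z = \frac{52}{-1 - 11} - 6 = \frac{52}{-12} - 6 = 52 \left(- \frac{1}{12}\right) - 6 = - \frac{13}{3} - 6 = - \frac{31}{3}$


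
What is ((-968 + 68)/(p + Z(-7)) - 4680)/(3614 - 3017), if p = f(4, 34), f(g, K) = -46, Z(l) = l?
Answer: -82380/10547 ≈ -7.8108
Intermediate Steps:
p = -46
((-968 + 68)/(p + Z(-7)) - 4680)/(3614 - 3017) = ((-968 + 68)/(-46 - 7) - 4680)/(3614 - 3017) = (-900/(-53) - 4680)/597 = (-900*(-1/53) - 4680)*(1/597) = (900/53 - 4680)*(1/597) = -247140/53*1/597 = -82380/10547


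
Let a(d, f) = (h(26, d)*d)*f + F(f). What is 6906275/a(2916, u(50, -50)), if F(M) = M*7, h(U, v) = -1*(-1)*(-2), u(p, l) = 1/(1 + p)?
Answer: -14088801/233 ≈ -60467.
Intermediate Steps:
h(U, v) = -2 (h(U, v) = 1*(-2) = -2)
F(M) = 7*M
a(d, f) = 7*f - 2*d*f (a(d, f) = (-2*d)*f + 7*f = -2*d*f + 7*f = 7*f - 2*d*f)
6906275/a(2916, u(50, -50)) = 6906275/(((7 - 2*2916)/(1 + 50))) = 6906275/(((7 - 5832)/51)) = 6906275/(((1/51)*(-5825))) = 6906275/(-5825/51) = 6906275*(-51/5825) = -14088801/233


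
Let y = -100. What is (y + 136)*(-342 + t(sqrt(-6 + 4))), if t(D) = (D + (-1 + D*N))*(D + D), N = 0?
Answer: -12456 - 72*I*sqrt(2) ≈ -12456.0 - 101.82*I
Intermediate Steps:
t(D) = 2*D*(-1 + D) (t(D) = (D + (-1 + D*0))*(D + D) = (D + (-1 + 0))*(2*D) = (D - 1)*(2*D) = (-1 + D)*(2*D) = 2*D*(-1 + D))
(y + 136)*(-342 + t(sqrt(-6 + 4))) = (-100 + 136)*(-342 + 2*sqrt(-6 + 4)*(-1 + sqrt(-6 + 4))) = 36*(-342 + 2*sqrt(-2)*(-1 + sqrt(-2))) = 36*(-342 + 2*(I*sqrt(2))*(-1 + I*sqrt(2))) = 36*(-342 + 2*I*sqrt(2)*(-1 + I*sqrt(2))) = -12312 + 72*I*sqrt(2)*(-1 + I*sqrt(2))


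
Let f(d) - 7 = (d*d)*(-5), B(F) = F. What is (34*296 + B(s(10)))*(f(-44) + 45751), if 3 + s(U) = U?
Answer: 363341538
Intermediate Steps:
s(U) = -3 + U
f(d) = 7 - 5*d² (f(d) = 7 + (d*d)*(-5) = 7 + d²*(-5) = 7 - 5*d²)
(34*296 + B(s(10)))*(f(-44) + 45751) = (34*296 + (-3 + 10))*((7 - 5*(-44)²) + 45751) = (10064 + 7)*((7 - 5*1936) + 45751) = 10071*((7 - 9680) + 45751) = 10071*(-9673 + 45751) = 10071*36078 = 363341538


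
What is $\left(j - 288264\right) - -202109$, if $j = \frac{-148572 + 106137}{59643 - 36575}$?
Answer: $- \frac{1987465975}{23068} \approx -86157.0$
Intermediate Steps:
$j = - \frac{42435}{23068} \approx -1.8396$
$\left(j - 288264\right) - -202109 = \left(- \frac{42435}{23068} - 288264\right) - -202109 = - \frac{6649716387}{23068} + 202109 = - \frac{1987465975}{23068}$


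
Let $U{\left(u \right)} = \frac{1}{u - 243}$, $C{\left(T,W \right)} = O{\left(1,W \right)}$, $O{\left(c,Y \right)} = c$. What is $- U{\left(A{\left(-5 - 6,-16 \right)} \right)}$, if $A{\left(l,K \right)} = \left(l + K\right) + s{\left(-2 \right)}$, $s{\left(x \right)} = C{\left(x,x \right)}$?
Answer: $\frac{1}{269} \approx 0.0037175$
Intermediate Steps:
$C{\left(T,W \right)} = 1$
$s{\left(x \right)} = 1$
$A{\left(l,K \right)} = 1 + K + l$ ($A{\left(l,K \right)} = \left(l + K\right) + 1 = \left(K + l\right) + 1 = 1 + K + l$)
$U{\left(u \right)} = \frac{1}{-243 + u}$
$- U{\left(A{\left(-5 - 6,-16 \right)} \right)} = - \frac{1}{-243 - 26} = - \frac{1}{-269} = \left(-1\right) \left(- \frac{1}{269}\right) = \frac{1}{269}$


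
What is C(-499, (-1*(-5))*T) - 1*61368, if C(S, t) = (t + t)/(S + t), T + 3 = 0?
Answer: -15771561/257 ≈ -61368.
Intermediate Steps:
T = -3 (T = -3 + 0 = -3)
C(S, t) = 2*t/(S + t) (C(S, t) = (2*t)/(S + t) = 2*t/(S + t))
C(-499, (-1*(-5))*T) - 1*61368 = 2*(-1*(-5)*(-3))/(-499 - 1*(-5)*(-3)) - 1*61368 = 2*(5*(-3))/(-499 + 5*(-3)) - 61368 = 2*(-15)/(-499 - 15) - 61368 = 2*(-15)/(-514) - 61368 = 2*(-15)*(-1/514) - 61368 = 15/257 - 61368 = -15771561/257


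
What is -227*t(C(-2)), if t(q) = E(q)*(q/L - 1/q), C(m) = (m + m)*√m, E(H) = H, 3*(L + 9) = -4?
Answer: -14755/31 ≈ -475.97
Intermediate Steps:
L = -31/3 (L = -9 + (⅓)*(-4) = -9 - 4/3 = -31/3 ≈ -10.333)
C(m) = 2*m^(3/2) (C(m) = (2*m)*√m = 2*m^(3/2))
t(q) = q*(-1/q - 3*q/31) (t(q) = q*(q/(-31/3) - 1/q) = q*(q*(-3/31) - 1/q) = q*(-3*q/31 - 1/q) = q*(-1/q - 3*q/31))
-227*t(C(-2)) = -227*(-1 - 3*(2*(-2)^(3/2))²/31) = -227*(-1 - 3*(2*(-2*I*√2))²/31) = -227*(-1 - 3*(-4*I*√2)²/31) = -227*(-1 - 3/31*(-32)) = -227*(-1 + 96/31) = -227*65/31 = -14755/31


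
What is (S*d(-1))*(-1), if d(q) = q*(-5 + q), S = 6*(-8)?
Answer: 288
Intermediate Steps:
S = -48
(S*d(-1))*(-1) = -(-48)*(-5 - 1)*(-1) = -(-48)*(-6)*(-1) = -48*6*(-1) = -288*(-1) = 288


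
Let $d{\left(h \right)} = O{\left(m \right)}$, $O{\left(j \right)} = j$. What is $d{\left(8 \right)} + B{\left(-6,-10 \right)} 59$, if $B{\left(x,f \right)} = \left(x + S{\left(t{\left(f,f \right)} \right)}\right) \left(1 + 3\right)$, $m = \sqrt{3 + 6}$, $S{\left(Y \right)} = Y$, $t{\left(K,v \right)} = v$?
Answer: $-3773$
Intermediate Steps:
$m = 3$ ($m = \sqrt{9} = 3$)
$d{\left(h \right)} = 3$
$B{\left(x,f \right)} = 4 f + 4 x$ ($B{\left(x,f \right)} = \left(x + f\right) \left(1 + 3\right) = \left(f + x\right) 4 = 4 f + 4 x$)
$d{\left(8 \right)} + B{\left(-6,-10 \right)} 59 = 3 + \left(4 \left(-10\right) + 4 \left(-6\right)\right) 59 = 3 + \left(-40 - 24\right) 59 = 3 - 3776 = -3773$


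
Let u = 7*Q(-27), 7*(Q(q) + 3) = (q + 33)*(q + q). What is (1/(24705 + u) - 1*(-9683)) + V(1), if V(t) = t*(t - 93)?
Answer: 233636761/24360 ≈ 9591.0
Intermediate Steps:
Q(q) = -3 + 2*q*(33 + q)/7 (Q(q) = -3 + ((q + 33)*(q + q))/7 = -3 + ((33 + q)*(2*q))/7 = -3 + (2*q*(33 + q))/7 = -3 + 2*q*(33 + q)/7)
V(t) = t*(-93 + t)
u = -345 (u = 7*(-3 + (2/7)*(-27)**2 + (66/7)*(-27)) = 7*(-3 + (2/7)*729 - 1782/7) = 7*(-3 + 1458/7 - 1782/7) = 7*(-345/7) = -345)
(1/(24705 + u) - 1*(-9683)) + V(1) = (1/(24705 - 345) - 1*(-9683)) + 1*(-93 + 1) = (1/24360 + 9683) + 1*(-92) = (1/24360 + 9683) - 92 = 235877881/24360 - 92 = 233636761/24360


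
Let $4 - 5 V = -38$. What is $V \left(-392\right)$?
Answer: $- \frac{16464}{5} \approx -3292.8$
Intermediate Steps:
$V = \frac{42}{5}$ ($V = \frac{4}{5} - - \frac{38}{5} = \frac{4}{5} + \frac{38}{5} = \frac{42}{5} \approx 8.4$)
$V \left(-392\right) = \frac{42}{5} \left(-392\right) = - \frac{16464}{5}$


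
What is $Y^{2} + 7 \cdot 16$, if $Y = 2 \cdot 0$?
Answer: $112$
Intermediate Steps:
$Y = 0$
$Y^{2} + 7 \cdot 16 = 0^{2} + 7 \cdot 16 = 0 + 112 = 112$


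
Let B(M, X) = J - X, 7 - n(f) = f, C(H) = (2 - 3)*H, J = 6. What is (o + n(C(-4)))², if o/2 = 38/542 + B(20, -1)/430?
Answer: 34173959044/3394810225 ≈ 10.067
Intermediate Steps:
C(H) = -H
n(f) = 7 - f
B(M, X) = 6 - X
o = 10067/58265 (o = 2*(38/542 + (6 - 1*(-1))/430) = 2*(38*(1/542) + (6 + 1)*(1/430)) = 2*(19/271 + 7*(1/430)) = 2*(19/271 + 7/430) = 2*(10067/116530) = 10067/58265 ≈ 0.17278)
(o + n(C(-4)))² = (10067/58265 + (7 - (-1)*(-4)))² = (10067/58265 + (7 - 1*4))² = (10067/58265 + (7 - 4))² = (10067/58265 + 3)² = (184862/58265)² = 34173959044/3394810225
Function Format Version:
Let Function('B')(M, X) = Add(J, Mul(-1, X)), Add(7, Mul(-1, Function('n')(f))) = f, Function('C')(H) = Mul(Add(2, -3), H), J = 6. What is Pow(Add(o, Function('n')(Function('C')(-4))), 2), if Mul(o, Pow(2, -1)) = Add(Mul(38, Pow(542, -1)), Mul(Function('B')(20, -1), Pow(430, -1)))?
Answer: Rational(34173959044, 3394810225) ≈ 10.067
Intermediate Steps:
Function('C')(H) = Mul(-1, H)
Function('n')(f) = Add(7, Mul(-1, f))
Function('B')(M, X) = Add(6, Mul(-1, X))
o = Rational(10067, 58265) (o = Mul(2, Add(Mul(38, Pow(542, -1)), Mul(Add(6, Mul(-1, -1)), Pow(430, -1)))) = Mul(2, Add(Mul(38, Rational(1, 542)), Mul(Add(6, 1), Rational(1, 430)))) = Mul(2, Add(Rational(19, 271), Mul(7, Rational(1, 430)))) = Mul(2, Add(Rational(19, 271), Rational(7, 430))) = Mul(2, Rational(10067, 116530)) = Rational(10067, 58265) ≈ 0.17278)
Pow(Add(o, Function('n')(Function('C')(-4))), 2) = Pow(Add(Rational(10067, 58265), Add(7, Mul(-1, Mul(-1, -4)))), 2) = Pow(Add(Rational(10067, 58265), Add(7, Mul(-1, 4))), 2) = Pow(Add(Rational(10067, 58265), Add(7, -4)), 2) = Pow(Add(Rational(10067, 58265), 3), 2) = Pow(Rational(184862, 58265), 2) = Rational(34173959044, 3394810225)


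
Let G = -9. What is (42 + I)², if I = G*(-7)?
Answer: 11025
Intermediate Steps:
I = 63 (I = -9*(-7) = 63)
(42 + I)² = (42 + 63)² = 105² = 11025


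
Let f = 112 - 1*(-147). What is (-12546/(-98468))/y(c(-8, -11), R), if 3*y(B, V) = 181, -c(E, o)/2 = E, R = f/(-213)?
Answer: 18819/8911354 ≈ 0.0021118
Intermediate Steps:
f = 259 (f = 112 + 147 = 259)
R = -259/213 (R = 259/(-213) = 259*(-1/213) = -259/213 ≈ -1.2160)
c(E, o) = -2*E
y(B, V) = 181/3 (y(B, V) = (⅓)*181 = 181/3)
(-12546/(-98468))/y(c(-8, -11), R) = (-12546/(-98468))/(181/3) = -12546*(-1/98468)*(3/181) = (6273/49234)*(3/181) = 18819/8911354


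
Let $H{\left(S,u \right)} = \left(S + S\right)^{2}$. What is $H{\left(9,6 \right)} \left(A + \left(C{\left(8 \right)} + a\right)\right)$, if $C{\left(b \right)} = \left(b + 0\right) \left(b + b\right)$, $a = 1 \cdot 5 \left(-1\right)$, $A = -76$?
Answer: $15228$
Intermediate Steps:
$H{\left(S,u \right)} = 4 S^{2}$ ($H{\left(S,u \right)} = \left(2 S\right)^{2} = 4 S^{2}$)
$a = -5$ ($a = 5 \left(-1\right) = -5$)
$C{\left(b \right)} = 2 b^{2}$ ($C{\left(b \right)} = b 2 b = 2 b^{2}$)
$H{\left(9,6 \right)} \left(A + \left(C{\left(8 \right)} + a\right)\right) = 4 \cdot 9^{2} \left(-76 - \left(5 - 2 \cdot 8^{2}\right)\right) = 4 \cdot 81 \left(-76 + \left(2 \cdot 64 - 5\right)\right) = 324 \left(-76 + \left(128 - 5\right)\right) = 324 \left(-76 + 123\right) = 324 \cdot 47 = 15228$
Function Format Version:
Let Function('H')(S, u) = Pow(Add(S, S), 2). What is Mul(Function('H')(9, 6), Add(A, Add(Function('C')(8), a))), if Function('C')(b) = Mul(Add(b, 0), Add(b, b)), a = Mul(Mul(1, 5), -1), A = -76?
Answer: 15228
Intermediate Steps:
Function('H')(S, u) = Mul(4, Pow(S, 2)) (Function('H')(S, u) = Pow(Mul(2, S), 2) = Mul(4, Pow(S, 2)))
a = -5 (a = Mul(5, -1) = -5)
Function('C')(b) = Mul(2, Pow(b, 2)) (Function('C')(b) = Mul(b, Mul(2, b)) = Mul(2, Pow(b, 2)))
Mul(Function('H')(9, 6), Add(A, Add(Function('C')(8), a))) = Mul(Mul(4, Pow(9, 2)), Add(-76, Add(Mul(2, Pow(8, 2)), -5))) = Mul(Mul(4, 81), Add(-76, Add(Mul(2, 64), -5))) = Mul(324, Add(-76, Add(128, -5))) = Mul(324, Add(-76, 123)) = Mul(324, 47) = 15228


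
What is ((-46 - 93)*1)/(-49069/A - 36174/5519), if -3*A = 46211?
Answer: 35450352751/859201281 ≈ 41.260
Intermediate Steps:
A = -46211/3 (A = -⅓*46211 = -46211/3 ≈ -15404.)
((-46 - 93)*1)/(-49069/A - 36174/5519) = ((-46 - 93)*1)/(-49069/(-46211/3) - 36174/5519) = (-139*1)/(-49069*(-3/46211) - 36174*1/5519) = -139/(147207/46211 - 36174/5519) = -139/(-859201281/255038509) = -139*(-255038509/859201281) = 35450352751/859201281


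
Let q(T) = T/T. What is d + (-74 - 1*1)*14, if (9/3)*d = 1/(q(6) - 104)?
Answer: -324451/309 ≈ -1050.0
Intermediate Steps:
q(T) = 1
d = -1/309 (d = 1/(3*(1 - 104)) = (⅓)/(-103) = (⅓)*(-1/103) = -1/309 ≈ -0.0032362)
d + (-74 - 1*1)*14 = -1/309 + (-74 - 1*1)*14 = -1/309 + (-74 - 1)*14 = -1/309 - 75*14 = -1/309 - 1050 = -324451/309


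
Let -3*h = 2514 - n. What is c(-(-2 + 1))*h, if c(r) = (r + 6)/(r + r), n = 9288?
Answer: 7903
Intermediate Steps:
c(r) = (6 + r)/(2*r) (c(r) = (6 + r)/((2*r)) = (6 + r)*(1/(2*r)) = (6 + r)/(2*r))
h = 2258 (h = -(2514 - 1*9288)/3 = -(2514 - 9288)/3 = -⅓*(-6774) = 2258)
c(-(-2 + 1))*h = ((6 - (-2 + 1))/(2*((-(-2 + 1)))))*2258 = ((6 - 1*(-1))/(2*((-1*(-1)))))*2258 = ((½)*(6 + 1)/1)*2258 = ((½)*1*7)*2258 = (7/2)*2258 = 7903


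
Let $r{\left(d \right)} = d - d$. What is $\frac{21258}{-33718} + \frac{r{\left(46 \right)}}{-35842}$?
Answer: $- \frac{10629}{16859} \approx -0.63046$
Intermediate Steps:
$r{\left(d \right)} = 0$
$\frac{21258}{-33718} + \frac{r{\left(46 \right)}}{-35842} = \frac{21258}{-33718} + \frac{0}{-35842} = 21258 \left(- \frac{1}{33718}\right) + 0 \left(- \frac{1}{35842}\right) = - \frac{10629}{16859} + 0 = - \frac{10629}{16859}$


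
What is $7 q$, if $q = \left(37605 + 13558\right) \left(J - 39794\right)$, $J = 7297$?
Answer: $-11638508077$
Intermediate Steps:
$q = -1662644011$ ($q = \left(37605 + 13558\right) \left(7297 - 39794\right) = 51163 \left(-32497\right) = -1662644011$)
$7 q = 7 \left(-1662644011\right) = -11638508077$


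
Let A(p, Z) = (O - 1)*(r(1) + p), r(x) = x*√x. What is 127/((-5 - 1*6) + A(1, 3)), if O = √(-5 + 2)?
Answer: -1651/181 - 254*I*√3/181 ≈ -9.1216 - 2.4306*I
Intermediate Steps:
O = I*√3 (O = √(-3) = I*√3 ≈ 1.732*I)
r(x) = x^(3/2)
A(p, Z) = (1 + p)*(-1 + I*√3) (A(p, Z) = (I*√3 - 1)*(1^(3/2) + p) = (-1 + I*√3)*(1 + p) = (1 + p)*(-1 + I*√3))
127/((-5 - 1*6) + A(1, 3)) = 127/((-5 - 1*6) + (-1 - 1*1 + I*√3 + I*1*√3)) = 127/((-5 - 6) + (-1 - 1 + I*√3 + I*√3)) = 127/(-11 + (-2 + 2*I*√3)) = 127/(-13 + 2*I*√3)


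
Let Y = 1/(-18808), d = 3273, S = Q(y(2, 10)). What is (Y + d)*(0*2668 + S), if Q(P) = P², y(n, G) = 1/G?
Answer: 61558583/1880800 ≈ 32.730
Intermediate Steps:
S = 1/100 (S = (1/10)² = (⅒)² = 1/100 ≈ 0.010000)
Y = -1/18808 ≈ -5.3169e-5
(Y + d)*(0*2668 + S) = (-1/18808 + 3273)*(0*2668 + 1/100) = 61558583*(0 + 1/100)/18808 = (61558583/18808)*(1/100) = 61558583/1880800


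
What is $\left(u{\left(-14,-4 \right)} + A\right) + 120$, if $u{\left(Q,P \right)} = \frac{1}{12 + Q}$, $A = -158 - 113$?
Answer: $- \frac{303}{2} \approx -151.5$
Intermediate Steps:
$A = -271$
$\left(u{\left(-14,-4 \right)} + A\right) + 120 = \left(\frac{1}{12 - 14} - 271\right) + 120 = \left(\frac{1}{-2} - 271\right) + 120 = \left(- \frac{1}{2} - 271\right) + 120 = - \frac{543}{2} + 120 = - \frac{303}{2}$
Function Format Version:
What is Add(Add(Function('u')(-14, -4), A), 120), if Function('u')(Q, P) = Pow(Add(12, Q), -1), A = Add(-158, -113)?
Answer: Rational(-303, 2) ≈ -151.50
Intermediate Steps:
A = -271
Add(Add(Function('u')(-14, -4), A), 120) = Add(Add(Pow(Add(12, -14), -1), -271), 120) = Add(Add(Pow(-2, -1), -271), 120) = Add(Add(Rational(-1, 2), -271), 120) = Add(Rational(-543, 2), 120) = Rational(-303, 2)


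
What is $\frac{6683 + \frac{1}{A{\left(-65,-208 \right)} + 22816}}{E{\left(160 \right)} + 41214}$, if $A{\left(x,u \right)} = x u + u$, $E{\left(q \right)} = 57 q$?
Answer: $\frac{241443425}{1818466752} \approx 0.13277$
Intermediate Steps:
$A{\left(x,u \right)} = u + u x$ ($A{\left(x,u \right)} = u x + u = u + u x$)
$\frac{6683 + \frac{1}{A{\left(-65,-208 \right)} + 22816}}{E{\left(160 \right)} + 41214} = \frac{6683 + \frac{1}{- 208 \left(1 - 65\right) + 22816}}{57 \cdot 160 + 41214} = \frac{6683 + \frac{1}{\left(-208\right) \left(-64\right) + 22816}}{9120 + 41214} = \frac{6683 + \frac{1}{13312 + 22816}}{50334} = \left(6683 + \frac{1}{36128}\right) \frac{1}{50334} = \frac{241443425}{36128} \cdot \frac{1}{50334} = \frac{241443425}{1818466752}$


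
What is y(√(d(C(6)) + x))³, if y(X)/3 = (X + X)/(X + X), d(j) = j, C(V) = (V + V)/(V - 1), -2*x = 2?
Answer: 27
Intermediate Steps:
x = -1 (x = -½*2 = -1)
C(V) = 2*V/(-1 + V) (C(V) = (2*V)/(-1 + V) = 2*V/(-1 + V))
y(X) = 3 (y(X) = 3*((X + X)/(X + X)) = 3*((2*X)/((2*X))) = 3*((2*X)*(1/(2*X))) = 3*1 = 3)
y(√(d(C(6)) + x))³ = 3³ = 27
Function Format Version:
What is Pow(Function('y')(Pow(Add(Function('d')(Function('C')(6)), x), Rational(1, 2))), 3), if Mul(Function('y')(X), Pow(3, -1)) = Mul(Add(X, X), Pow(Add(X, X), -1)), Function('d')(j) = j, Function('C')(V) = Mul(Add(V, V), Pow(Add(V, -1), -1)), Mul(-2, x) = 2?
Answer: 27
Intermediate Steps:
x = -1 (x = Mul(Rational(-1, 2), 2) = -1)
Function('C')(V) = Mul(2, V, Pow(Add(-1, V), -1)) (Function('C')(V) = Mul(Mul(2, V), Pow(Add(-1, V), -1)) = Mul(2, V, Pow(Add(-1, V), -1)))
Function('y')(X) = 3 (Function('y')(X) = Mul(3, Mul(Add(X, X), Pow(Add(X, X), -1))) = Mul(3, Mul(Mul(2, X), Pow(Mul(2, X), -1))) = Mul(3, Mul(Mul(2, X), Mul(Rational(1, 2), Pow(X, -1)))) = Mul(3, 1) = 3)
Pow(Function('y')(Pow(Add(Function('d')(Function('C')(6)), x), Rational(1, 2))), 3) = Pow(3, 3) = 27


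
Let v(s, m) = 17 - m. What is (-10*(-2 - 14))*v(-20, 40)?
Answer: -3680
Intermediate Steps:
(-10*(-2 - 14))*v(-20, 40) = (-10*(-2 - 14))*(17 - 1*40) = (-10*(-16))*(17 - 40) = 160*(-23) = -3680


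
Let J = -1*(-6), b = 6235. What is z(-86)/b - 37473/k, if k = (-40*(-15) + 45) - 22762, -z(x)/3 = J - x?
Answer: 227539863/137899495 ≈ 1.6500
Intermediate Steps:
J = 6
z(x) = -18 + 3*x (z(x) = -3*(6 - x) = -18 + 3*x)
k = -22117 (k = (600 + 45) - 22762 = 645 - 22762 = -22117)
z(-86)/b - 37473/k = (-18 + 3*(-86))/6235 - 37473/(-22117) = (-18 - 258)*(1/6235) - 37473*(-1/22117) = -276*1/6235 + 37473/22117 = -276/6235 + 37473/22117 = 227539863/137899495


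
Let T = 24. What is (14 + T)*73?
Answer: 2774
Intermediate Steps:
(14 + T)*73 = (14 + 24)*73 = 38*73 = 2774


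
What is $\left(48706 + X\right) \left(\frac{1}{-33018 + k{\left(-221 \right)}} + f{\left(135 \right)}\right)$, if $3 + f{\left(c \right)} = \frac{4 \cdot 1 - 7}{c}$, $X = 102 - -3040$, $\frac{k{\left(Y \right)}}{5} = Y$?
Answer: $- \frac{240614798504}{1535535} \approx -1.567 \cdot 10^{5}$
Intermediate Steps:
$k{\left(Y \right)} = 5 Y$
$X = 3142$ ($X = 102 + 3040 = 3142$)
$f{\left(c \right)} = -3 - \frac{3}{c}$ ($f{\left(c \right)} = -3 + \frac{4 \cdot 1 - 7}{c} = -3 + \frac{4 - 7}{c} = -3 - \frac{3}{c}$)
$\left(48706 + X\right) \left(\frac{1}{-33018 + k{\left(-221 \right)}} + f{\left(135 \right)}\right) = \left(48706 + 3142\right) \left(\frac{1}{-33018 + 5 \left(-221\right)} - \left(3 + \frac{3}{135}\right)\right) = 51848 \left(\frac{1}{-33018 - 1105} - \frac{136}{45}\right) = 51848 \left(\frac{1}{-34123} - \frac{136}{45}\right) = 51848 \left(- \frac{1}{34123} - \frac{136}{45}\right) = 51848 \left(- \frac{4640773}{1535535}\right) = - \frac{240614798504}{1535535}$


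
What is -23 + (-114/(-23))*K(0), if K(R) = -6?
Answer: -1213/23 ≈ -52.739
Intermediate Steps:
-23 + (-114/(-23))*K(0) = -23 - 114/(-23)*(-6) = -23 - 114*(-1/23)*(-6) = -23 + (114/23)*(-6) = -23 - 684/23 = -1213/23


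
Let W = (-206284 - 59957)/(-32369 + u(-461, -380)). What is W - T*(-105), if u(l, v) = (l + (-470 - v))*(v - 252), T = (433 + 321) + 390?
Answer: 37941197319/315863 ≈ 1.2012e+5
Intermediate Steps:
T = 1144 (T = 754 + 390 = 1144)
u(l, v) = (-252 + v)*(-470 + l - v) (u(l, v) = (-470 + l - v)*(-252 + v) = (-252 + v)*(-470 + l - v))
W = -266241/315863 (W = (-206284 - 59957)/(-32369 + (118440 - 1*(-380)**2 - 252*(-461) - 218*(-380) - 461*(-380))) = -266241/(-32369 + (118440 - 1*144400 + 116172 + 82840 + 175180)) = -266241/(-32369 + (118440 - 144400 + 116172 + 82840 + 175180)) = -266241/(-32369 + 348232) = -266241/315863 ≈ -0.84290)
W - T*(-105) = -266241/315863 - 1144*(-105) = -266241/315863 - 1*(-120120) = -266241/315863 + 120120 = 37941197319/315863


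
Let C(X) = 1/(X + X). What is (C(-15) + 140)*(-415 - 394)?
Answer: -3396991/30 ≈ -1.1323e+5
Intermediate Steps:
C(X) = 1/(2*X)
(C(-15) + 140)*(-415 - 394) = ((1/2)/(-15) + 140)*(-415 - 394) = ((1/2)*(-1/15) + 140)*(-809) = (-1/30 + 140)*(-809) = (4199/30)*(-809) = -3396991/30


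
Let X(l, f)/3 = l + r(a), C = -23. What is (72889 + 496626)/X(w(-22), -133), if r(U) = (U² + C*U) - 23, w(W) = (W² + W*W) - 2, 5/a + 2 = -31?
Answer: 206733945/1030747 ≈ 200.57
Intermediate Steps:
a = -5/33 (a = 5/(-2 - 31) = 5/(-33) = 5*(-1/33) = -5/33 ≈ -0.15152)
w(W) = -2 + 2*W² (w(W) = (W² + W²) - 2 = 2*W² - 2 = -2 + 2*W²)
r(U) = -23 + U² - 23*U (r(U) = (U² - 23*U) - 23 = -23 + U² - 23*U)
X(l, f) = -21227/363 + 3*l (X(l, f) = 3*(l + (-23 + (-5/33)² - 23*(-5/33))) = 3*(l + (-23 + 25/1089 + 115/33)) = 3*(l - 21227/1089) = 3*(-21227/1089 + l) = -21227/363 + 3*l)
(72889 + 496626)/X(w(-22), -133) = (72889 + 496626)/(-21227/363 + 3*(-2 + 2*(-22)²)) = 569515/(-21227/363 + 3*(-2 + 2*484)) = 569515/(-21227/363 + 3*(-2 + 968)) = 569515/(-21227/363 + 3*966) = 569515/(-21227/363 + 2898) = 569515/(1030747/363) = 569515*(363/1030747) = 206733945/1030747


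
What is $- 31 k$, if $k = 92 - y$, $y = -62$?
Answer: $-4774$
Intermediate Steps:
$k = 154$ ($k = 92 - -62 = 92 + 62 = 154$)
$- 31 k = \left(-31\right) 154 = -4774$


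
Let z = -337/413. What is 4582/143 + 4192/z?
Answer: -246031194/48191 ≈ -5105.3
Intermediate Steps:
z = -337/413 (z = -337*1/413 = -337/413 ≈ -0.81598)
4582/143 + 4192/z = 4582/143 + 4192/(-337/413) = 4582*(1/143) + 4192*(-413/337) = 4582/143 - 1731296/337 = -246031194/48191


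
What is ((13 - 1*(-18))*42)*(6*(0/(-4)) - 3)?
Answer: -3906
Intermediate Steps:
((13 - 1*(-18))*42)*(6*(0/(-4)) - 3) = ((13 + 18)*42)*(6*(0*(-1/4)) - 3) = (31*42)*(6*0 - 3) = 1302*(0 - 3) = 1302*(-3) = -3906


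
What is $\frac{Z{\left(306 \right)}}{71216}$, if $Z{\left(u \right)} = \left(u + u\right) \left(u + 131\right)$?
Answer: $\frac{66861}{17804} \approx 3.7554$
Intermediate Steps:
$Z{\left(u \right)} = 2 u \left(131 + u\right)$
$\frac{Z{\left(306 \right)}}{71216} = \frac{2 \cdot 306 \left(131 + 306\right)}{71216} = 2 \cdot 306 \cdot 437 \cdot \frac{1}{71216} = 267444 \cdot \frac{1}{71216} = \frac{66861}{17804}$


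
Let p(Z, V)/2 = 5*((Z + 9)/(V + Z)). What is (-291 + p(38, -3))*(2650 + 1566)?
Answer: -8191688/7 ≈ -1.1702e+6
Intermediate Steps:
p(Z, V) = 10*(9 + Z)/(V + Z) (p(Z, V) = 2*(5*((Z + 9)/(V + Z))) = 2*(5*((9 + Z)/(V + Z))) = 2*(5*(9 + Z)/(V + Z)) = 10*(9 + Z)/(V + Z))
(-291 + p(38, -3))*(2650 + 1566) = (-291 + 10*(9 + 38)/(-3 + 38))*(2650 + 1566) = (-291 + 10*47/35)*4216 = (-291 + 10*(1/35)*47)*4216 = (-291 + 94/7)*4216 = -1943/7*4216 = -8191688/7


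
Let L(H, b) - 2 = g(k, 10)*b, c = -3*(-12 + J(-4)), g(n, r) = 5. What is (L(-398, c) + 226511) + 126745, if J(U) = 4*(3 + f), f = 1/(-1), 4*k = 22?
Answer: 353318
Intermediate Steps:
k = 11/2 (k = (¼)*22 = 11/2 ≈ 5.5000)
f = -1 (f = 1*(-1) = -1)
J(U) = 8 (J(U) = 4*(3 - 1) = 4*2 = 8)
c = 12 (c = -3*(-12 + 8) = -3*(-4) = 12)
L(H, b) = 2 + 5*b
(L(-398, c) + 226511) + 126745 = ((2 + 5*12) + 226511) + 126745 = ((2 + 60) + 226511) + 126745 = (62 + 226511) + 126745 = 226573 + 126745 = 353318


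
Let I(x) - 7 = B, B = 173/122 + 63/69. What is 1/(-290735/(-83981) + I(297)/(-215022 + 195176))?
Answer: 4676723514356/16188215754337 ≈ 0.28890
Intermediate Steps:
B = 6541/2806 (B = 173*(1/122) + 63*(1/69) = 173/122 + 21/23 = 6541/2806 ≈ 2.3311)
I(x) = 26183/2806 (I(x) = 7 + 6541/2806 = 26183/2806)
1/(-290735/(-83981) + I(297)/(-215022 + 195176)) = 1/(-290735/(-83981) + 26183/(2806*(-215022 + 195176))) = 1/(-290735*(-1/83981) + (26183/2806)/(-19846)) = 1/(290735/83981 + (26183/2806)*(-1/19846)) = 1/(290735/83981 - 26183/55687876) = 1/(16188215754337/4676723514356) = 4676723514356/16188215754337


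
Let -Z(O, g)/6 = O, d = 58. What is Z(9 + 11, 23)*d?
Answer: -6960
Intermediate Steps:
Z(O, g) = -6*O
Z(9 + 11, 23)*d = -6*(9 + 11)*58 = -6*20*58 = -120*58 = -6960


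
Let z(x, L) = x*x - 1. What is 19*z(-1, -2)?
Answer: 0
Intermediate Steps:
z(x, L) = -1 + x² (z(x, L) = x² - 1 = -1 + x²)
19*z(-1, -2) = 19*(-1 + (-1)²) = 19*(-1 + 1) = 19*0 = 0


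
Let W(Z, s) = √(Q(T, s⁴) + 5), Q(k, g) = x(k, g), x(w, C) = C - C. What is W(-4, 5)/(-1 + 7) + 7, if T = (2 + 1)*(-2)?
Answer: 7 + √5/6 ≈ 7.3727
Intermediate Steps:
x(w, C) = 0
T = -6 (T = 3*(-2) = -6)
Q(k, g) = 0
W(Z, s) = √5 (W(Z, s) = √(0 + 5) = √5)
W(-4, 5)/(-1 + 7) + 7 = √5/(-1 + 7) + 7 = √5/6 + 7 = 7 + √5/6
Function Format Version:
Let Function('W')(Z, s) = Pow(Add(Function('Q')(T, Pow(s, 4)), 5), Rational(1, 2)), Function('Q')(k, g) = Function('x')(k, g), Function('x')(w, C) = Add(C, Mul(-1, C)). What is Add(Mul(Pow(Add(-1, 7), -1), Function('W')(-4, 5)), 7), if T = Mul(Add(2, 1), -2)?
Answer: Add(7, Mul(Rational(1, 6), Pow(5, Rational(1, 2)))) ≈ 7.3727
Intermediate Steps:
Function('x')(w, C) = 0
T = -6 (T = Mul(3, -2) = -6)
Function('Q')(k, g) = 0
Function('W')(Z, s) = Pow(5, Rational(1, 2)) (Function('W')(Z, s) = Pow(Add(0, 5), Rational(1, 2)) = Pow(5, Rational(1, 2)))
Add(Mul(Pow(Add(-1, 7), -1), Function('W')(-4, 5)), 7) = Add(Mul(Pow(Add(-1, 7), -1), Pow(5, Rational(1, 2))), 7) = Add(Mul(Pow(6, -1), Pow(5, Rational(1, 2))), 7) = Add(Mul(Rational(1, 6), Pow(5, Rational(1, 2))), 7) = Add(7, Mul(Rational(1, 6), Pow(5, Rational(1, 2))))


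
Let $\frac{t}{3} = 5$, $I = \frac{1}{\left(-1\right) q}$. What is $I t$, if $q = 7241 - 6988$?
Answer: $- \frac{15}{253} \approx -0.059289$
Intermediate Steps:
$q = 253$
$I = - \frac{1}{253}$ ($I = \frac{1}{\left(-1\right) 253} = \frac{1}{-253} = - \frac{1}{253} \approx -0.0039526$)
$t = 15$ ($t = 3 \cdot 5 = 15$)
$I t = \left(- \frac{1}{253}\right) 15 = - \frac{15}{253}$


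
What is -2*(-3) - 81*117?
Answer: -9471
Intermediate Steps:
-2*(-3) - 81*117 = 6 - 9477 = -9471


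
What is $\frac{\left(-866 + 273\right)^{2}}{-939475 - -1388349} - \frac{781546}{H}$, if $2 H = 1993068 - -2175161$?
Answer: $\frac{764122201213}{1871009624146} \approx 0.4084$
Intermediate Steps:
$H = \frac{4168229}{2}$ ($H = \frac{1993068 - -2175161}{2} = \frac{1993068 + 2175161}{2} = \frac{1}{2} \cdot 4168229 = \frac{4168229}{2} \approx 2.0841 \cdot 10^{6}$)
$\frac{\left(-866 + 273\right)^{2}}{-939475 - -1388349} - \frac{781546}{H} = \frac{\left(-866 + 273\right)^{2}}{-939475 - -1388349} - \frac{781546}{\frac{4168229}{2}} = \frac{\left(-593\right)^{2}}{-939475 + 1388349} - \frac{1563092}{4168229} = \frac{351649}{448874} - \frac{1563092}{4168229} = \frac{764122201213}{1871009624146}$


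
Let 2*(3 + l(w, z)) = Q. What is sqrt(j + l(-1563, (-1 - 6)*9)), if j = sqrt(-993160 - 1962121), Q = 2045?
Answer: sqrt(4078 + 4*I*sqrt(2955281))/2 ≈ 38.847 + 22.126*I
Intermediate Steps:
l(w, z) = 2039/2 (l(w, z) = -3 + (1/2)*2045 = -3 + 2045/2 = 2039/2)
j = I*sqrt(2955281) (j = sqrt(-2955281) = I*sqrt(2955281) ≈ 1719.1*I)
sqrt(j + l(-1563, (-1 - 6)*9)) = sqrt(I*sqrt(2955281) + 2039/2) = sqrt(2039/2 + I*sqrt(2955281))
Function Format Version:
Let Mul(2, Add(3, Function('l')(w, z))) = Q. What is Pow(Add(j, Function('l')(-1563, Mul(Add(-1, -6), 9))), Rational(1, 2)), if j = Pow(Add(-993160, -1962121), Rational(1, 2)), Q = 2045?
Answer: Mul(Rational(1, 2), Pow(Add(4078, Mul(4, I, Pow(2955281, Rational(1, 2)))), Rational(1, 2))) ≈ Add(38.847, Mul(22.126, I))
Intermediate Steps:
Function('l')(w, z) = Rational(2039, 2) (Function('l')(w, z) = Add(-3, Mul(Rational(1, 2), 2045)) = Add(-3, Rational(2045, 2)) = Rational(2039, 2))
j = Mul(I, Pow(2955281, Rational(1, 2))) (j = Pow(-2955281, Rational(1, 2)) = Mul(I, Pow(2955281, Rational(1, 2))) ≈ Mul(1719.1, I))
Pow(Add(j, Function('l')(-1563, Mul(Add(-1, -6), 9))), Rational(1, 2)) = Pow(Add(Mul(I, Pow(2955281, Rational(1, 2))), Rational(2039, 2)), Rational(1, 2)) = Pow(Add(Rational(2039, 2), Mul(I, Pow(2955281, Rational(1, 2)))), Rational(1, 2))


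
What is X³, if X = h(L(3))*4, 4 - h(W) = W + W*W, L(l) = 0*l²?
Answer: 4096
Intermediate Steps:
L(l) = 0
h(W) = 4 - W - W² (h(W) = 4 - (W + W*W) = 4 - (W + W²) = 4 + (-W - W²) = 4 - W - W²)
X = 16 (X = (4 - 1*0 - 1*0²)*4 = (4 + 0 - 1*0)*4 = (4 + 0 + 0)*4 = 4*4 = 16)
X³ = 16³ = 4096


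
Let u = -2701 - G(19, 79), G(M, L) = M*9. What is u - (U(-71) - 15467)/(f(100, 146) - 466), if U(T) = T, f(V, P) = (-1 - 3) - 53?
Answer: -1517594/523 ≈ -2901.7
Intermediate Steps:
f(V, P) = -57 (f(V, P) = -4 - 53 = -57)
G(M, L) = 9*M
u = -2872 (u = -2701 - 9*19 = -2701 - 1*171 = -2701 - 171 = -2872)
u - (U(-71) - 15467)/(f(100, 146) - 466) = -2872 - (-71 - 15467)/(-57 - 466) = -2872 - (-15538)/(-523) = -2872 - (-15538)*(-1)/523 = -2872 - 1*15538/523 = -2872 - 15538/523 = -1517594/523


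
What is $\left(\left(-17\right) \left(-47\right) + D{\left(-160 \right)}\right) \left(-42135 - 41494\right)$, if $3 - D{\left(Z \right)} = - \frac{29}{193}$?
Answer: $- \frac{12947023635}{193} \approx -6.7083 \cdot 10^{7}$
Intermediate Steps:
$D{\left(Z \right)} = \frac{608}{193}$ ($D{\left(Z \right)} = 3 - - \frac{29}{193} = 3 + \frac{29}{193} = \frac{608}{193}$)
$\left(\left(-17\right) \left(-47\right) + D{\left(-160 \right)}\right) \left(-42135 - 41494\right) = \left(\left(-17\right) \left(-47\right) + \frac{608}{193}\right) \left(-42135 - 41494\right) = \left(799 + \frac{608}{193}\right) \left(-83629\right) = \frac{154815}{193} \left(-83629\right) = - \frac{12947023635}{193}$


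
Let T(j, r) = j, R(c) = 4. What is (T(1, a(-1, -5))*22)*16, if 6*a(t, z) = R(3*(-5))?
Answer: 352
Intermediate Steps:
a(t, z) = 2/3 (a(t, z) = (1/6)*4 = 2/3)
(T(1, a(-1, -5))*22)*16 = (1*22)*16 = 22*16 = 352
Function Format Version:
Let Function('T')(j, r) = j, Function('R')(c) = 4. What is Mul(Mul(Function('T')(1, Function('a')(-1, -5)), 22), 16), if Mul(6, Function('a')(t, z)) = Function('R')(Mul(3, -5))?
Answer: 352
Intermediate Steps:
Function('a')(t, z) = Rational(2, 3) (Function('a')(t, z) = Mul(Rational(1, 6), 4) = Rational(2, 3))
Mul(Mul(Function('T')(1, Function('a')(-1, -5)), 22), 16) = Mul(Mul(1, 22), 16) = Mul(22, 16) = 352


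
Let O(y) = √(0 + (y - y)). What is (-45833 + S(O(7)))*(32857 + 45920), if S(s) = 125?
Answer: -3600739116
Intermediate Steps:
O(y) = 0 (O(y) = √(0 + 0) = √0 = 0)
(-45833 + S(O(7)))*(32857 + 45920) = (-45833 + 125)*(32857 + 45920) = -45708*78777 = -3600739116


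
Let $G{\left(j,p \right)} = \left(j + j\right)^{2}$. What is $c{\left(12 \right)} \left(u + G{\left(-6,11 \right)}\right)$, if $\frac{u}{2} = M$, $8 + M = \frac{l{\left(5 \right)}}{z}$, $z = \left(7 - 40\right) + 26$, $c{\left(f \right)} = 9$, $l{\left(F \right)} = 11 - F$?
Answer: $\frac{7956}{7} \approx 1136.6$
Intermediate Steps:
$z = -7$ ($z = -33 + 26 = -7$)
$G{\left(j,p \right)} = 4 j^{2}$ ($G{\left(j,p \right)} = \left(2 j\right)^{2} = 4 j^{2}$)
$M = - \frac{62}{7}$ ($M = -8 + \frac{11 - 5}{-7} = -8 + \left(11 - 5\right) \left(- \frac{1}{7}\right) = -8 + 6 \left(- \frac{1}{7}\right) = -8 - \frac{6}{7} = - \frac{62}{7} \approx -8.8571$)
$u = - \frac{124}{7}$ ($u = 2 \left(- \frac{62}{7}\right) = - \frac{124}{7} \approx -17.714$)
$c{\left(12 \right)} \left(u + G{\left(-6,11 \right)}\right) = 9 \left(- \frac{124}{7} + 4 \left(-6\right)^{2}\right) = 9 \left(- \frac{124}{7} + 4 \cdot 36\right) = 9 \left(- \frac{124}{7} + 144\right) = 9 \cdot \frac{884}{7} = \frac{7956}{7}$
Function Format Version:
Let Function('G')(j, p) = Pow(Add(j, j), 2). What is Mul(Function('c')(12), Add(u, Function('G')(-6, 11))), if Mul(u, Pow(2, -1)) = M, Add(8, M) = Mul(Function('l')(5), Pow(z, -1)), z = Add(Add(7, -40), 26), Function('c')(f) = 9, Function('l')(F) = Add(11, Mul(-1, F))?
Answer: Rational(7956, 7) ≈ 1136.6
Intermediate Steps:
z = -7 (z = Add(-33, 26) = -7)
Function('G')(j, p) = Mul(4, Pow(j, 2)) (Function('G')(j, p) = Pow(Mul(2, j), 2) = Mul(4, Pow(j, 2)))
M = Rational(-62, 7) (M = Add(-8, Mul(Add(11, Mul(-1, 5)), Pow(-7, -1))) = Add(-8, Mul(Add(11, -5), Rational(-1, 7))) = Add(-8, Mul(6, Rational(-1, 7))) = Add(-8, Rational(-6, 7)) = Rational(-62, 7) ≈ -8.8571)
u = Rational(-124, 7) (u = Mul(2, Rational(-62, 7)) = Rational(-124, 7) ≈ -17.714)
Mul(Function('c')(12), Add(u, Function('G')(-6, 11))) = Mul(9, Add(Rational(-124, 7), Mul(4, Pow(-6, 2)))) = Mul(9, Add(Rational(-124, 7), Mul(4, 36))) = Mul(9, Add(Rational(-124, 7), 144)) = Mul(9, Rational(884, 7)) = Rational(7956, 7)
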